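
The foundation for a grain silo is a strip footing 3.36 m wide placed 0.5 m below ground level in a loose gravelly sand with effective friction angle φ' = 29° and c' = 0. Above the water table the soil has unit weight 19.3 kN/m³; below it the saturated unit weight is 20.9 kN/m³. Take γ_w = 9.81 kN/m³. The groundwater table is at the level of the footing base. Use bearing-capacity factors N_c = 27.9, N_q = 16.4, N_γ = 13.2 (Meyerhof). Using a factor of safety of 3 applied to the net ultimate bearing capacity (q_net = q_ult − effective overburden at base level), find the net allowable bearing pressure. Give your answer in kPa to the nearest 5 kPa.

Overburden at base level: q = 19.3 × 0.5 = 9.65 kPa.
Below the base the soil is submerged, so the ½γBN_γ term uses γ' = 20.9 − 9.81 = 11.09 kN/m³.
Surcharge term q·N_q = 9.65 × 16.4 = 158.26 kPa; self-weight term 0.5·γ·B·N_γ = 0.5 × 11.09 × 3.36 × 13.2 = 245.93 kPa.
q_ult = 158.26 + 245.93 = 404.19 kPa.
Net ultimate: q_net = 404.19 − 9.65 = 394.54 kPa.
q_all(net) = 394.54 / 3 = 131.51 kPa.

q_all(net) ≈ 130 kPa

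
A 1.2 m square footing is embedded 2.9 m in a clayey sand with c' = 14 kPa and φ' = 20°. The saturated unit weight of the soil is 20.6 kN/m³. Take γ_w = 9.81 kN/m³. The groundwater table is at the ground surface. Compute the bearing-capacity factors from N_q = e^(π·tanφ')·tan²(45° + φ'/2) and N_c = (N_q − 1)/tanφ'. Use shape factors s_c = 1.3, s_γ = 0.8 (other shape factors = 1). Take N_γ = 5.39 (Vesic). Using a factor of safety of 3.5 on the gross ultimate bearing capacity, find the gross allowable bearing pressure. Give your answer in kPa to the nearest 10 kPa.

q_all ≈ 140 kPa

N_q = e^(π·tan20°)·tan²(55°) = 6.4; N_c = (N_q − 1)/tanφ' = 14.83.
Water table at ground surface, so effective unit weight γ' = 20.6 − 9.81 = 10.79 kN/m³ is used throughout; overburden q = 10.79 × 2.9 = 31.291 kPa; the same γ' applies in the ½γBN_γ term.
Cohesion term c·N_c·s_c = 14 × 14.835 × 1.3 = 269.99 kPa; surcharge term q·N_q = 31.291 × 6.3994 = 200.24 kPa; self-weight term 0.5·γ·B·N_γ·s_γ = 0.5 × 10.79 × 1.2 × 5.39 × 0.8 = 27.916 kPa.
q_ult = 269.99 + 200.24 + 27.916 = 498.15 kPa.
q_all = 498.15 / 3.5 = 142.33 kPa.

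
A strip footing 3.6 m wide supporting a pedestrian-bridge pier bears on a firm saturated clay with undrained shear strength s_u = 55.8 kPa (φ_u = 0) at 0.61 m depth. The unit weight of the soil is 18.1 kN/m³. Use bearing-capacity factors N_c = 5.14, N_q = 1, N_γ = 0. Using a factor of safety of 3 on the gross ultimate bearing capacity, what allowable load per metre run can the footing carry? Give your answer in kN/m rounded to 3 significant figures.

Overburden at base level: q = 18.1 × 0.61 = 11.041 kPa.
Cohesion term c·N_c = 55.8 × 5.14 = 286.81 kPa; surcharge term q·N_q = 11.041 × 1 = 11.041 kPa.
q_ult = 286.81 + 11.041 = 297.85 kPa.
Gross allowable pressure q_all = 297.85 / 3 = 99.284 kPa.
Allowable wall load = q_all × B = 99.284 × 3.6 = 357.42 kN per metre run.

≈ 357 kN/m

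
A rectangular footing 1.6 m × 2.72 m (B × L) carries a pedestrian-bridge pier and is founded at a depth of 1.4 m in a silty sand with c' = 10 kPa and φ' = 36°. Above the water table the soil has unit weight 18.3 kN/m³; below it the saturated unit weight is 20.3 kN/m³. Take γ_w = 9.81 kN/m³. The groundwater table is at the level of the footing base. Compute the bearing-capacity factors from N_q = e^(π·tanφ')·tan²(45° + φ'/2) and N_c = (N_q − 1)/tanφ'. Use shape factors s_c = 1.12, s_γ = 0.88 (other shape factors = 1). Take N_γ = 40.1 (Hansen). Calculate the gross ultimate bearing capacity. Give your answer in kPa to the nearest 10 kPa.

tan36° = 0.7265, so N_q = e^(π×0.7265)·tan²(63°) = 9.801 × 3.852 = 37.75.
N_c = (37.75 − 1)/tan36° = 50.59.
q = γ·D_f = 18.3 × 1.4 = 25.62 kPa.
For the ½γBN_γ term take γ' = 20.3 − 9.81 = 10.49 kN/m³ (soil below base is submerged).
c·N_c·s_c = 10 × 50.585 × 1.12 = 566.56 kPa
q·N_q = 25.62 × 37.752 = 967.22 kPa
0.5·γ·B·N_γ·s_γ = 0.5 × 10.49 × 1.6 × 40.1 × 0.88 = 296.14 kPa
q_ult = 566.56 + 967.22 + 296.14 = 1829.9 kPa.

q_ult ≈ 1830 kPa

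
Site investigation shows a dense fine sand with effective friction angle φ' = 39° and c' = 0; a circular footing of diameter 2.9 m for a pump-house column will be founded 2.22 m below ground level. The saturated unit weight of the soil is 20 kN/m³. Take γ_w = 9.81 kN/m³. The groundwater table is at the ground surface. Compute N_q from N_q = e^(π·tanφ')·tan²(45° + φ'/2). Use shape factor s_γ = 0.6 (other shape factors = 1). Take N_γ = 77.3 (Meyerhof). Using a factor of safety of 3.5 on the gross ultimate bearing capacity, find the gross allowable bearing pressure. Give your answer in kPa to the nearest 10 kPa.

N_q = e^(π·tan39°)·tan²(64.5°) = 55.96.
γ' = 20 − 9.81 = 10.19 kN/m³ (submerged throughout). q = 10.19 × 2.22 = 22.622 kPa; the same γ' applies in the ½γBN_γ term.
q·N_q = 22.622 × 55.957 = 1265.9 kPa
0.5·γ·B·N_γ·s_γ = 0.5 × 10.19 × 2.9 × 77.3 × 0.6 = 685.29 kPa
q_ult = 1265.9 + 685.29 = 1951.1 kPa.
q_all = 1951.1 / 3.5 = 557.47 kPa.

q_all ≈ 560 kPa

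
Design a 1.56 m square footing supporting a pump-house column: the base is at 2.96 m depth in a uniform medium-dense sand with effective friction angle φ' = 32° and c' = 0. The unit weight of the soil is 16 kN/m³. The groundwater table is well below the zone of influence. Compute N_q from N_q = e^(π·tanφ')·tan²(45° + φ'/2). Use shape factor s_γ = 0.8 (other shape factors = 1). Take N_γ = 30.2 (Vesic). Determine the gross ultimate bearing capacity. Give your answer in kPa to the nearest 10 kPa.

q_ult ≈ 1400 kPa

tan32° = 0.6249, so N_q = e^(π×0.6249)·tan²(61°) = 7.121 × 3.255 = 23.18.
q = γ·D_f = 16 × 2.96 = 47.36 kPa.
q·N_q = 47.36 × 23.177 = 1097.7 kPa
0.5·γ·B·N_γ·s_γ = 0.5 × 16 × 1.56 × 30.2 × 0.8 = 301.52 kPa
q_ult = 1097.7 + 301.52 = 1399.2 kPa.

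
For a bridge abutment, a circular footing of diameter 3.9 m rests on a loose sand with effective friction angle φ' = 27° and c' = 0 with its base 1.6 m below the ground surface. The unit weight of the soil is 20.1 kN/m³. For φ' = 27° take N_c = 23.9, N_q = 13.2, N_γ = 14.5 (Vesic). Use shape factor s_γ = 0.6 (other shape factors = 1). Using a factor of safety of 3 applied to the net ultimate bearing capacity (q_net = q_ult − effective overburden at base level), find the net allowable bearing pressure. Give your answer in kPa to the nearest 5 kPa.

q_all(net) ≈ 245 kPa

Overburden at base level: q = 20.1 × 1.6 = 32.16 kPa.
Surcharge term q·N_q = 32.16 × 13.2 = 424.51 kPa; self-weight term 0.5·γ·B·N_γ·s_γ = 0.5 × 20.1 × 3.9 × 14.5 × 0.6 = 341 kPa.
q_ult = 424.51 + 341 = 765.51 kPa.
Net ultimate: q_net = 765.51 − 32.16 = 733.35 kPa.
q_all(net) = 733.35 / 3 = 244.45 kPa.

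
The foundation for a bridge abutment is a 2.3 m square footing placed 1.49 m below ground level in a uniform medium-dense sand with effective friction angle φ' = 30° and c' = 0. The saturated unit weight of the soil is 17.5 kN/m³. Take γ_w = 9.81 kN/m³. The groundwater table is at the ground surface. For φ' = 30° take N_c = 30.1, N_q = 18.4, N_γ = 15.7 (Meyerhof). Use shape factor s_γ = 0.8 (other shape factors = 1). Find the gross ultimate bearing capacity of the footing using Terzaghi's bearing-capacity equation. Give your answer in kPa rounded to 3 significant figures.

q_ult ≈ 322 kPa

γ' = 17.5 − 9.81 = 7.69 kN/m³ (submerged throughout). q = 7.69 × 1.49 = 11.458 kPa; the same γ' applies in the ½γBN_γ term.
q·N_q = 11.458 × 18.4 = 210.83 kPa
0.5·γ·B·N_γ·s_γ = 0.5 × 7.69 × 2.3 × 15.7 × 0.8 = 111.07 kPa
q_ult = 210.83 + 111.07 = 321.9 kPa.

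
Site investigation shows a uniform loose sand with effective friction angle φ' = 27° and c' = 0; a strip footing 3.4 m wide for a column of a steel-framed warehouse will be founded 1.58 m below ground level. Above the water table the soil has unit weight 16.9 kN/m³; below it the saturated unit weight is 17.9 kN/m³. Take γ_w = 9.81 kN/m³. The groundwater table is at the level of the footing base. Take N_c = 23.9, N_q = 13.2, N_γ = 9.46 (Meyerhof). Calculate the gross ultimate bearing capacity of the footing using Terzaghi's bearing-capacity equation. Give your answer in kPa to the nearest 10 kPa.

Effective surcharge at the founding depth q = γ·D_f = 16.9 × 1.58 = 26.702 kPa.
The water table coincides with the base, so in the self-weight term γ → γ' = 8.09 kN/m³.
q_ult = q·N_q + 0.5·γ·B·N_γ
     = 26.702 × 13.2 + 0.5 × 8.09 × 3.4 × 9.46
     = 352.47 + 130.1 = 482.57 kPa.

q_ult ≈ 480 kPa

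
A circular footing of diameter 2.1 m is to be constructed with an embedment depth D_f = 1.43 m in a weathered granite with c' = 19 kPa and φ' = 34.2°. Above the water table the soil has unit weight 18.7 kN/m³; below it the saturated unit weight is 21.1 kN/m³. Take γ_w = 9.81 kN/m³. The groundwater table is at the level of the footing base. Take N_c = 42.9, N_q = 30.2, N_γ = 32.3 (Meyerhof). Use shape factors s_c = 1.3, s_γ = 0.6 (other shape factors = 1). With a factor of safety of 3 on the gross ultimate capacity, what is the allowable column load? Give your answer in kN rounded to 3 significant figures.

P_all ≈ 2420 kN

Overburden at base level: q = 18.7 × 1.43 = 26.741 kPa.
Below the base the soil is submerged, so the ½γBN_γ term uses γ' = 21.1 − 9.81 = 11.29 kN/m³.
Cohesion term c·N_c·s_c = 19 × 42.9 × 1.3 = 1059.6 kPa; surcharge term q·N_q = 26.741 × 30.2 = 807.58 kPa; self-weight term 0.5·γ·B·N_γ·s_γ = 0.5 × 11.29 × 2.1 × 32.3 × 0.6 = 229.74 kPa.
q_ult = 1059.6 + 807.58 + 229.74 = 2096.9 kPa.
Gross allowable pressure q_all = 2096.9 / 3 = 698.98 kPa.
Footing area = 3.4636 m², so allowable column load = 698.98 × 3.4636 = 2421 kN.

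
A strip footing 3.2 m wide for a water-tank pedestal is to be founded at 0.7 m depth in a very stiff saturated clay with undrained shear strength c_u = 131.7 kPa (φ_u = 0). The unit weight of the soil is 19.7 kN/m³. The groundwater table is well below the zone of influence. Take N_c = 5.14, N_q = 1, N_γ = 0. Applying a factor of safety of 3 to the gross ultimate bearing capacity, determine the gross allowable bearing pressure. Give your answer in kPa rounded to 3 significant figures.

q_all ≈ 230 kPa

Overburden at base level: q = 19.7 × 0.7 = 13.79 kPa.
Cohesion term c·N_c = 131.7 × 5.14 = 676.94 kPa; surcharge term q·N_q = 13.79 × 1 = 13.79 kPa.
q_ult = 676.94 + 13.79 = 690.73 kPa.
q_all = q_ult / FS = 690.73 / 3 = 230.24 kPa.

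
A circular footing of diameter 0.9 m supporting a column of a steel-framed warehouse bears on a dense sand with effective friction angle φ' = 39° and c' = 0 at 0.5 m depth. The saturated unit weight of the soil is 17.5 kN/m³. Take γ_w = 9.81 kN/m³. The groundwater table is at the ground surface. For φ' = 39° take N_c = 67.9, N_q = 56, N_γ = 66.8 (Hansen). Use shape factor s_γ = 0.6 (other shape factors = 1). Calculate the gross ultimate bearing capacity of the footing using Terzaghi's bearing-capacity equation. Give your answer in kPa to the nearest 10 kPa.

q_ult ≈ 350 kPa

Water table at ground surface, so effective unit weight γ' = 17.5 − 9.81 = 7.69 kN/m³ is used throughout; overburden q = 7.69 × 0.5 = 3.845 kPa; the same γ' applies in the ½γBN_γ term.
Surcharge term q·N_q = 3.845 × 56 = 215.32 kPa; self-weight term 0.5·γ·B·N_γ·s_γ = 0.5 × 7.69 × 0.9 × 66.8 × 0.6 = 138.7 kPa.
q_ult = 215.32 + 138.7 = 354.02 kPa.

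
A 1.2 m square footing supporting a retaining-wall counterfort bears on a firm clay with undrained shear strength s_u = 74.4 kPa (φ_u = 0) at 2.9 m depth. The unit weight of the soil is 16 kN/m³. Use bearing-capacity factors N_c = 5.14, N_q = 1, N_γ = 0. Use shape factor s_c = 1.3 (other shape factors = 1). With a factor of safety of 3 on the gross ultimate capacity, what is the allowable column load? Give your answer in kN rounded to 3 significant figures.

P_all ≈ 261 kN

Overburden at base level: q = 16 × 2.9 = 46.4 kPa.
Cohesion term c·N_c·s_c = 74.4 × 5.14 × 1.3 = 497.14 kPa; surcharge term q·N_q = 46.4 × 1 = 46.4 kPa.
q_ult = 497.14 + 46.4 = 543.54 kPa.
Gross allowable pressure q_all = 543.54 / 3 = 181.18 kPa.
Footing area = 1.44 m², so allowable column load = 181.18 × 1.44 = 260.9 kN.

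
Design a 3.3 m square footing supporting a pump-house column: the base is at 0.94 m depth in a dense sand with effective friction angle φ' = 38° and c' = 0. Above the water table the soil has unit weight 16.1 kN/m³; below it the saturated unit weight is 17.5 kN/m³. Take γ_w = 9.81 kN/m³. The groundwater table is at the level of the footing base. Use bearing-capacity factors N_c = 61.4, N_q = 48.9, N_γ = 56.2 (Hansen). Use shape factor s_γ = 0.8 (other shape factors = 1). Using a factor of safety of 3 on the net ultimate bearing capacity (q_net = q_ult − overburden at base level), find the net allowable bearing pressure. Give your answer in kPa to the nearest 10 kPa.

q_all(net) ≈ 430 kPa

Effective surcharge at the founding depth q = γ·D_f = 16.1 × 0.94 = 15.134 kPa.
The water table coincides with the base, so in the self-weight term γ → γ' = 7.69 kN/m³.
q_ult = q·N_q + 0.5·γ·B·N_γ·s_γ
     = 15.134 × 48.9 + 0.5 × 7.69 × 3.3 × 56.2 × 0.8
     = 740.05 + 570.47 = 1310.5 kPa.
q_net = 1310.5 − 15.134 = 1295.4 kPa.
q_all(net) = 1295.4 / 3 = 431.8 kPa.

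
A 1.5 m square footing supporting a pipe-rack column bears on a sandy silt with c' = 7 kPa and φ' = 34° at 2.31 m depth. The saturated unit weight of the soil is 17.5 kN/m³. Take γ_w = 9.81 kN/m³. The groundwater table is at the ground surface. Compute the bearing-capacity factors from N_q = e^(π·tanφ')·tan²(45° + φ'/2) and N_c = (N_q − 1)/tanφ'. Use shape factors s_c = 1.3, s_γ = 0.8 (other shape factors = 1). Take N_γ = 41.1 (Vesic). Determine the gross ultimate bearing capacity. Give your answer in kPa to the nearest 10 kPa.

q_ult ≈ 1100 kPa

tan34° = 0.6745, so N_q = e^(π×0.6745)·tan²(62°) = 8.323 × 3.537 = 29.44.
N_c = (29.44 − 1)/tan34° = 42.16.
With the water table at the surface the whole profile is submerged: γ' = 17.5 − 9.81 = 7.69 kN/m³, so q = γ'·D_f = 17.764 kPa; the same γ' applies in the ½γBN_γ term.
q_ult = c·N_c·s_c + q·N_q + 0.5·γ·B·N_γ·s_γ
     = 7 × 42.164 × 1.3 + 17.764 × 29.44 + 0.5 × 7.69 × 1.5 × 41.1 × 0.8
     = 383.69 + 522.97 + 189.64 = 1096.3 kPa.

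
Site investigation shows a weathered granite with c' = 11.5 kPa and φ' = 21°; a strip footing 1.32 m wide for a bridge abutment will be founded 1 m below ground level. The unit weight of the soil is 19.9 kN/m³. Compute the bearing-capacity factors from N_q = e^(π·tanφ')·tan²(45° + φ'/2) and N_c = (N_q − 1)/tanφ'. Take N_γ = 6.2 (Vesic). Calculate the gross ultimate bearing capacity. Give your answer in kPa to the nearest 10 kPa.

q_ult ≈ 400 kPa

tan21° = 0.3839, so N_q = e^(π×0.3839)·tan²(55.5°) = 3.34 × 2.117 = 7.07.
N_c = (7.07 − 1)/tan21° = 15.81.
Overburden at base level: q = 19.9 × 1 = 19.9 kPa.
Cohesion term c·N_c = 11.5 × 15.815 = 181.87 kPa; surcharge term q·N_q = 19.9 × 7.0708 = 140.71 kPa; self-weight term 0.5·γ·B·N_γ = 0.5 × 19.9 × 1.32 × 6.2 = 81.431 kPa.
q_ult = 181.87 + 140.71 + 81.431 = 404.01 kPa.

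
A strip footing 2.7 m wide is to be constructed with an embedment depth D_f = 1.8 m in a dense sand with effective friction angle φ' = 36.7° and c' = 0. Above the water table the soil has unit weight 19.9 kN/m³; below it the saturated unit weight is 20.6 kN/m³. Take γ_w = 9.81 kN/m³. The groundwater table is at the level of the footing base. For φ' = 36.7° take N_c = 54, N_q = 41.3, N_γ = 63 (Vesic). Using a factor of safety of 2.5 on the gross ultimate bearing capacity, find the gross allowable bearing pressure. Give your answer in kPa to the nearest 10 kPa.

q_all ≈ 960 kPa

Effective surcharge at the founding depth q = γ·D_f = 19.9 × 1.8 = 35.82 kPa.
The water table coincides with the base, so in the self-weight term γ → γ' = 10.79 kN/m³.
q_ult = q·N_q + 0.5·γ·B·N_γ
     = 35.82 × 41.3 + 0.5 × 10.79 × 2.7 × 63
     = 1479.4 + 917.69 = 2397.1 kPa.
q_all = 2397.1 / 2.5 = 958.82 kPa.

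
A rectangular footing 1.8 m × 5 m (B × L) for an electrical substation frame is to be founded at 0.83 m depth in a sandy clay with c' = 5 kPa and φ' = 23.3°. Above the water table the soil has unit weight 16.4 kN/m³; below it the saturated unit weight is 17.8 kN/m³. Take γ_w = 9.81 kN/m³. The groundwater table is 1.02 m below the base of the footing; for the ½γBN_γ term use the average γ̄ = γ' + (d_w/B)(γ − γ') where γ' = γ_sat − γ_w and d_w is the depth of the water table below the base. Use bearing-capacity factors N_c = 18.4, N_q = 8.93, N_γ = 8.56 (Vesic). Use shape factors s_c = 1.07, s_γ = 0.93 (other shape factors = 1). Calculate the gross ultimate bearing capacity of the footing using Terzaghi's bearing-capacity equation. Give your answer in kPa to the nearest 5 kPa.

q_ult ≈ 310 kPa

Effective surcharge at the founding depth q = γ·D_f = 16.4 × 0.83 = 13.612 kPa.
With d_w = 1.02 m < B, γ̄ = 7.99 + (1.02/1.8) × (16.4 − 7.99) = 12.756 kN/m³.
q_ult = c·N_c·s_c + q·N_q + 0.5·γ·B·N_γ·s_γ
     = 5 × 18.4 × 1.07 + 13.612 × 8.93 + 0.5 × 12.756 × 1.8 × 8.56 × 0.93
     = 98.44 + 121.56 + 91.391 = 311.39 kPa.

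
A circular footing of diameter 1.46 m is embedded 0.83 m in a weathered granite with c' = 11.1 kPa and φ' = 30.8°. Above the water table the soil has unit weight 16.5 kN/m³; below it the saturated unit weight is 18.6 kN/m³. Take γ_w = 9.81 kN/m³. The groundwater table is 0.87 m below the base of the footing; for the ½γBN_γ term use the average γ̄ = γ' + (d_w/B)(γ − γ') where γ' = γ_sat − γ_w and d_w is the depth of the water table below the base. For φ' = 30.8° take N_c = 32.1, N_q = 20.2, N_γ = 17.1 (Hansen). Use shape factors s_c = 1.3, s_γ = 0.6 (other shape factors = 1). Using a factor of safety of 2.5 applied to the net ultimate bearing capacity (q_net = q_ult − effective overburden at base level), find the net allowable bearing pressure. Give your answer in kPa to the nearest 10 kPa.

q_all(net) ≈ 330 kPa

Overburden at base level: q = 16.5 × 0.83 = 13.695 kPa.
The water table is 0.87 m below the base (< B = 1.46 m), so the ½γBN_γ term uses γ̄ = γ' + (d_w/B)(γ − γ') = 8.79 + (0.87/1.46)(16.5 − 8.79) = 13.384 kN/m³.
Cohesion term c·N_c·s_c = 11.1 × 32.1 × 1.3 = 463.2 kPa; surcharge term q·N_q = 13.695 × 20.2 = 276.64 kPa; self-weight term 0.5·γ·B·N_γ·s_γ = 0.5 × 13.384 × 1.46 × 17.1 × 0.6 = 100.25 kPa.
q_ult = 463.2 + 276.64 + 100.25 = 840.09 kPa.
Net ultimate: q_net = 840.09 − 13.695 = 826.39 kPa.
q_all(net) = 826.39 / 2.5 = 330.56 kPa.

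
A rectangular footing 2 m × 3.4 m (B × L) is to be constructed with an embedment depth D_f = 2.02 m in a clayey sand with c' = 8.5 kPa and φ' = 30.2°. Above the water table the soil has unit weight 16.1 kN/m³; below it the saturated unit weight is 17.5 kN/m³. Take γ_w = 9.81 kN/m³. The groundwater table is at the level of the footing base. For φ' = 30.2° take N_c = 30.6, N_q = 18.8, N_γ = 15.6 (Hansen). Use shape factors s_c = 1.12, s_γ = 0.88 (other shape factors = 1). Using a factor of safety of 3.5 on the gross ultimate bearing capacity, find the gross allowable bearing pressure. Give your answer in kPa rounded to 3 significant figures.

q_all ≈ 288 kPa

Overburden at base level: q = 16.1 × 2.02 = 32.522 kPa.
Below the base the soil is submerged, so the ½γBN_γ term uses γ' = 17.5 − 9.81 = 7.69 kN/m³.
Cohesion term c·N_c·s_c = 8.5 × 30.6 × 1.12 = 291.31 kPa; surcharge term q·N_q = 32.522 × 18.8 = 611.41 kPa; self-weight term 0.5·γ·B·N_γ·s_γ = 0.5 × 7.69 × 2 × 15.6 × 0.88 = 105.57 kPa.
q_ult = 291.31 + 611.41 + 105.57 = 1008.3 kPa.
q_all = 1008.3 / 3.5 = 288.08 kPa.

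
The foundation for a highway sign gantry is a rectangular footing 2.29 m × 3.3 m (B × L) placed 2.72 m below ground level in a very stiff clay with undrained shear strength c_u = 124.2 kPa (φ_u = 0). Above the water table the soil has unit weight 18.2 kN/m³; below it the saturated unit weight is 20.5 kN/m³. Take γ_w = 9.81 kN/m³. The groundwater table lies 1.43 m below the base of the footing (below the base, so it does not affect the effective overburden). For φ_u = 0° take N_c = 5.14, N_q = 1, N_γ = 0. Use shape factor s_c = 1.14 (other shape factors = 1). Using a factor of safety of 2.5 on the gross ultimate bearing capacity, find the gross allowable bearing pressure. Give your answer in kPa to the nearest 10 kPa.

Overburden at base level: q = 18.2 × 2.72 = 49.504 kPa.
Cohesion term c·N_c·s_c = 124.2 × 5.14 × 1.14 = 727.76 kPa; surcharge term q·N_q = 49.504 × 1 = 49.504 kPa.
q_ult = 727.76 + 49.504 = 777.27 kPa.
q_all = 777.27 / 2.5 = 310.91 kPa.

q_all ≈ 310 kPa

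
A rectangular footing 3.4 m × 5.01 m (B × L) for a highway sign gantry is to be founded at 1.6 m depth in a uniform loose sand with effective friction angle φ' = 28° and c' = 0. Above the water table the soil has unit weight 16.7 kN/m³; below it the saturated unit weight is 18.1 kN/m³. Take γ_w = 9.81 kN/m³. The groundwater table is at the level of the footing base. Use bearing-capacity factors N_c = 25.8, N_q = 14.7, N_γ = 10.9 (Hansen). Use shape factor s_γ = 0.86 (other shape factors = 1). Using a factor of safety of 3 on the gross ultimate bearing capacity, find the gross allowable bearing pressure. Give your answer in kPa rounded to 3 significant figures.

Overburden at base level: q = 16.7 × 1.6 = 26.72 kPa.
Below the base the soil is submerged, so the ½γBN_γ term uses γ' = 18.1 − 9.81 = 8.29 kN/m³.
Surcharge term q·N_q = 26.72 × 14.7 = 392.78 kPa; self-weight term 0.5·γ·B·N_γ·s_γ = 0.5 × 8.29 × 3.4 × 10.9 × 0.86 = 132.11 kPa.
q_ult = 392.78 + 132.11 = 524.89 kPa.
q_all = 524.89 / 3 = 174.96 kPa.

q_all ≈ 175 kPa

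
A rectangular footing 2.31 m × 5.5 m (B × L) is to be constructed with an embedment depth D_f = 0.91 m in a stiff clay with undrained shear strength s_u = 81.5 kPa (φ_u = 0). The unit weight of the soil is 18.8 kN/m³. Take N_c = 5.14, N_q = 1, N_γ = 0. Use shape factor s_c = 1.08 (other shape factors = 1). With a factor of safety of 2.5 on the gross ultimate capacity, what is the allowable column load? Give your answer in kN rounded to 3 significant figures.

P_all ≈ 2390 kN

Effective surcharge at the founding depth q = γ·D_f = 18.8 × 0.91 = 17.108 kPa.
q_ult = c·N_c·s_c + q·N_q
     = 81.5 × 5.14 × 1.08 + 17.108 × 1
     = 452.42 + 17.108 = 469.53 kPa.
Gross allowable pressure q_all = 469.53 / 2.5 = 187.81 kPa.
Footing area = 12.705 m², so allowable column load = 187.81 × 12.705 = 2386.2 kN.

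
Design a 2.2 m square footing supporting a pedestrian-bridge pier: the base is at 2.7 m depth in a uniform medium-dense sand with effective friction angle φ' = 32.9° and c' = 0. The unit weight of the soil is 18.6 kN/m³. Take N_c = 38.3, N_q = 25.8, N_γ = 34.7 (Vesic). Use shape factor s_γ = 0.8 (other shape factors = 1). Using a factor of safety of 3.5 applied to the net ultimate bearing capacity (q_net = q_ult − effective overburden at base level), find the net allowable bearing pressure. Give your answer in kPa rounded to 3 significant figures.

Overburden at base level: q = 18.6 × 2.7 = 50.22 kPa.
Surcharge term q·N_q = 50.22 × 25.8 = 1295.7 kPa; self-weight term 0.5·γ·B·N_γ·s_γ = 0.5 × 18.6 × 2.2 × 34.7 × 0.8 = 567.97 kPa.
q_ult = 1295.7 + 567.97 = 1863.6 kPa.
Net ultimate: q_net = 1863.6 − 50.22 = 1813.4 kPa.
q_all(net) = 1813.4 / 3.5 = 518.12 kPa.

q_all(net) ≈ 518 kPa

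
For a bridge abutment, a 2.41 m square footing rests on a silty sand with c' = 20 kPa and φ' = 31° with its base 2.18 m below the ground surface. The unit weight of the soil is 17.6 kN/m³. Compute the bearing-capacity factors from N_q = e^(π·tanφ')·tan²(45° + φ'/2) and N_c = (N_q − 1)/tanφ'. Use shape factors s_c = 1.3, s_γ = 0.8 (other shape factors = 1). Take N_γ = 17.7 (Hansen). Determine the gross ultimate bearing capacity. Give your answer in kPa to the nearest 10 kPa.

q_ult ≈ 1940 kPa

tan31° = 0.6009, so N_q = e^(π×0.6009)·tan²(60.5°) = 6.604 × 3.124 = 20.63.
N_c = (20.63 − 1)/tan31° = 32.67.
Effective surcharge at the founding depth q = γ·D_f = 17.6 × 2.18 = 38.368 kPa.
q_ult = c·N_c·s_c + q·N_q + 0.5·γ·B·N_γ·s_γ
     = 20 × 32.671 × 1.3 + 38.368 × 20.631 + 0.5 × 17.6 × 2.41 × 17.7 × 0.8
     = 849.45 + 791.56 + 300.31 = 1941.3 kPa.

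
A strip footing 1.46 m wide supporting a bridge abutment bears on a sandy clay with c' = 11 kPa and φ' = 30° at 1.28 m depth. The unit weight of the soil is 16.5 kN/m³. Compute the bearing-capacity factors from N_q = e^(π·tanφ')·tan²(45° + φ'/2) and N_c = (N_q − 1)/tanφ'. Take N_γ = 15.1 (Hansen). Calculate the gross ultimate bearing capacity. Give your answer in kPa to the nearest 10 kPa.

tan30° = 0.5774, so N_q = e^(π×0.5774)·tan²(60°) = 6.134 × 3.0 = 18.4.
N_c = (18.4 − 1)/tan30° = 30.14.
Overburden at base level: q = 16.5 × 1.28 = 21.12 kPa.
Cohesion term c·N_c = 11 × 30.14 = 331.54 kPa; surcharge term q·N_q = 21.12 × 18.401 = 388.63 kPa; self-weight term 0.5·γ·B·N_γ = 0.5 × 16.5 × 1.46 × 15.1 = 181.88 kPa.
q_ult = 331.54 + 388.63 + 181.88 = 902.05 kPa.

q_ult ≈ 900 kPa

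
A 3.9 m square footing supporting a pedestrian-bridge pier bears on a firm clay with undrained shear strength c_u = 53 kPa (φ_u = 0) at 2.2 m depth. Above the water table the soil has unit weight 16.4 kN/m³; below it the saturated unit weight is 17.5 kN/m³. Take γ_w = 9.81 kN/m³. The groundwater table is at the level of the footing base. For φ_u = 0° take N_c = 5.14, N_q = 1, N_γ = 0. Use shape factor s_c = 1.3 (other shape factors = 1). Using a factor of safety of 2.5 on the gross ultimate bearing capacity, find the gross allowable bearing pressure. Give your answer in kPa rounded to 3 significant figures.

q_all ≈ 156 kPa

Effective surcharge at the founding depth q = γ·D_f = 16.4 × 2.2 = 36.08 kPa.
q_ult = c·N_c·s_c + q·N_q
     = 53 × 5.14 × 1.3 + 36.08 × 1
     = 354.15 + 36.08 = 390.23 kPa.
q_all = 390.23 / 2.5 = 156.09 kPa.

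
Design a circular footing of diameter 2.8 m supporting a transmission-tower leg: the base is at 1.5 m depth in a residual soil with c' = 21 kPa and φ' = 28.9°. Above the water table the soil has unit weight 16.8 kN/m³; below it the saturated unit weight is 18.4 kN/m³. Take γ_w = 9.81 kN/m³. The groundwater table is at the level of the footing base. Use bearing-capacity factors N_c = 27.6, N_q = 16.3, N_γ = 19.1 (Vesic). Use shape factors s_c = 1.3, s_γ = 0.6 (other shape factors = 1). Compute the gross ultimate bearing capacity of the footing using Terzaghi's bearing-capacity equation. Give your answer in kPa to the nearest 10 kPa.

Overburden at base level: q = 16.8 × 1.5 = 25.2 kPa.
Below the base the soil is submerged, so the ½γBN_γ term uses γ' = 18.4 − 9.81 = 8.59 kN/m³.
Cohesion term c·N_c·s_c = 21 × 27.6 × 1.3 = 753.48 kPa; surcharge term q·N_q = 25.2 × 16.3 = 410.76 kPa; self-weight term 0.5·γ·B·N_γ·s_γ = 0.5 × 8.59 × 2.8 × 19.1 × 0.6 = 137.82 kPa.
q_ult = 753.48 + 410.76 + 137.82 = 1302.1 kPa.

q_ult ≈ 1300 kPa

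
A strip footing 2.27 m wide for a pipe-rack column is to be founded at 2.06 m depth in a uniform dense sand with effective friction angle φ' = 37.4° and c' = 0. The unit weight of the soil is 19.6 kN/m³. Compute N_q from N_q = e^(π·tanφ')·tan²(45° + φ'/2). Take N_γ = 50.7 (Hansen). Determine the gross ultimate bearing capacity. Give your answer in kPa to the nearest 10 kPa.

tan37.4° = 0.7646, so N_q = e^(π×0.7646)·tan²(63.7°) = 11.044 × 4.094 = 45.22.
Overburden at base level: q = 19.6 × 2.06 = 40.376 kPa.
Surcharge term q·N_q = 40.376 × 45.215 = 1825.6 kPa; self-weight term 0.5·γ·B·N_γ = 0.5 × 19.6 × 2.27 × 50.7 = 1127.9 kPa.
q_ult = 1825.6 + 1127.9 = 2953.5 kPa.

q_ult ≈ 2950 kPa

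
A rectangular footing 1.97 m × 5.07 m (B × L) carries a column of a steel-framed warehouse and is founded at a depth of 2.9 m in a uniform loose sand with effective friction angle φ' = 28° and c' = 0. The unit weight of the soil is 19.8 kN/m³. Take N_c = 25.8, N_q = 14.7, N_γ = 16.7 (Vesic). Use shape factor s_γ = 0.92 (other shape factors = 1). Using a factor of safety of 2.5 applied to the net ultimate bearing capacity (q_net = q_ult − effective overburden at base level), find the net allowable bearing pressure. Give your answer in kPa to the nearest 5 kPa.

q_all(net) ≈ 435 kPa

Overburden at base level: q = 19.8 × 2.9 = 57.42 kPa.
Surcharge term q·N_q = 57.42 × 14.7 = 844.07 kPa; self-weight term 0.5·γ·B·N_γ·s_γ = 0.5 × 19.8 × 1.97 × 16.7 × 0.92 = 299.64 kPa.
q_ult = 844.07 + 299.64 = 1143.7 kPa.
Net ultimate: q_net = 1143.7 − 57.42 = 1086.3 kPa.
q_all(net) = 1086.3 / 2.5 = 434.52 kPa.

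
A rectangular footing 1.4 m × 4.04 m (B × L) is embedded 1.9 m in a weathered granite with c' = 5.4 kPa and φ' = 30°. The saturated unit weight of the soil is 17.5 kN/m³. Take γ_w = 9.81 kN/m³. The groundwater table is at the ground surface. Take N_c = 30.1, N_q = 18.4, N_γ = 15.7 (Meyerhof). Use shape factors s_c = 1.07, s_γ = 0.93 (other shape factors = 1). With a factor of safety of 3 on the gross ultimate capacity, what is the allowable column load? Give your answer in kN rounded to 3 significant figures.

P_all ≈ 983 kN

With the water table at the surface the whole profile is submerged: γ' = 17.5 − 9.81 = 7.69 kN/m³, so q = γ'·D_f = 14.611 kPa; the same γ' applies in the ½γBN_γ term.
q_ult = c·N_c·s_c + q·N_q + 0.5·γ·B·N_γ·s_γ
     = 5.4 × 30.1 × 1.07 + 14.611 × 18.4 + 0.5 × 7.69 × 1.4 × 15.7 × 0.93
     = 173.92 + 268.84 + 78.597 = 521.36 kPa.
Gross allowable pressure q_all = 521.36 / 3 = 173.79 kPa.
Footing area = 5.656 m², so allowable column load = 173.79 × 5.656 = 982.93 kN.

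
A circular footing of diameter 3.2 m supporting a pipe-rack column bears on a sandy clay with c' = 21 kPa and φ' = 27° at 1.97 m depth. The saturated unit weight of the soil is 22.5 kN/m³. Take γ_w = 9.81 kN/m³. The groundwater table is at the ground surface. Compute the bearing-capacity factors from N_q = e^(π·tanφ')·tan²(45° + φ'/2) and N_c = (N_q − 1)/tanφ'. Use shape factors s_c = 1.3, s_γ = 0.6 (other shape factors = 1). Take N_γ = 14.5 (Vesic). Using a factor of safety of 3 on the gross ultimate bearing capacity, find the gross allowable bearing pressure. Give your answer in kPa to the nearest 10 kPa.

q_all ≈ 390 kPa

N_q = e^(π·tan27°)·tan²(58.5°) = 13.2; N_c = (N_q − 1)/tanφ' = 23.94.
Water table at ground surface, so effective unit weight γ' = 22.5 − 9.81 = 12.69 kN/m³ is used throughout; overburden q = 12.69 × 1.97 = 24.999 kPa; the same γ' applies in the ½γBN_γ term.
Cohesion term c·N_c·s_c = 21 × 23.942 × 1.3 = 653.62 kPa; surcharge term q·N_q = 24.999 × 13.199 = 329.97 kPa; self-weight term 0.5·γ·B·N_γ·s_γ = 0.5 × 12.69 × 3.2 × 14.5 × 0.6 = 176.64 kPa.
q_ult = 653.62 + 329.97 + 176.64 = 1160.2 kPa.
q_all = 1160.2 / 3 = 386.75 kPa.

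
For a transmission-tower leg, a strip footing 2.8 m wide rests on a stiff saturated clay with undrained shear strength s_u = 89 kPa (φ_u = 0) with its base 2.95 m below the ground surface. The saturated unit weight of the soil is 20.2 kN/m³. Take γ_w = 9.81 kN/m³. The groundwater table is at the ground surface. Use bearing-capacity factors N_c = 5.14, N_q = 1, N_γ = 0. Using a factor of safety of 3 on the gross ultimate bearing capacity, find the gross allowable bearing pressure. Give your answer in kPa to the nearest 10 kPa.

With the water table at the surface the whole profile is submerged: γ' = 20.2 − 9.81 = 10.39 kN/m³, so q = γ'·D_f = 30.65 kPa.
q_ult = c·N_c + q·N_q
     = 89 × 5.14 + 30.65 × 1
     = 457.46 + 30.65 = 488.11 kPa.
q_all = 488.11 / 3 = 162.7 kPa.

q_all ≈ 160 kPa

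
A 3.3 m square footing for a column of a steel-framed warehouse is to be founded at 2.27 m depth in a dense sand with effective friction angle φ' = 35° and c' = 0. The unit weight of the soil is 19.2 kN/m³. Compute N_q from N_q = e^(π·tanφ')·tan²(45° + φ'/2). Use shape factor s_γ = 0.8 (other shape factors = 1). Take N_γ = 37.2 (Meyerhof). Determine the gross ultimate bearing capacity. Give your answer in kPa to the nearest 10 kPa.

q_ult ≈ 2390 kPa

tan35° = 0.7002, so N_q = e^(π×0.7002)·tan²(62.5°) = 9.023 × 3.69 = 33.3.
Overburden at base level: q = 19.2 × 2.27 = 43.584 kPa.
Surcharge term q·N_q = 43.584 × 33.296 = 1451.2 kPa; self-weight term 0.5·γ·B·N_γ·s_γ = 0.5 × 19.2 × 3.3 × 37.2 × 0.8 = 942.8 kPa.
q_ult = 1451.2 + 942.8 = 2394 kPa.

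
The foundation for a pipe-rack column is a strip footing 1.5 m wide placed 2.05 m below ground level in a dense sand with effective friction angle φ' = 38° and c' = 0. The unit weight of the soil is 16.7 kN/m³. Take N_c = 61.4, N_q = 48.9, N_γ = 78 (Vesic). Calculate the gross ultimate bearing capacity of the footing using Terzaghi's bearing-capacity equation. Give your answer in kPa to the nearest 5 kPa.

q_ult ≈ 2650 kPa

Effective surcharge at the founding depth q = γ·D_f = 16.7 × 2.05 = 34.235 kPa.
q_ult = q·N_q + 0.5·γ·B·N_γ
     = 34.235 × 48.9 + 0.5 × 16.7 × 1.5 × 78
     = 1674.1 + 976.95 = 2651 kPa.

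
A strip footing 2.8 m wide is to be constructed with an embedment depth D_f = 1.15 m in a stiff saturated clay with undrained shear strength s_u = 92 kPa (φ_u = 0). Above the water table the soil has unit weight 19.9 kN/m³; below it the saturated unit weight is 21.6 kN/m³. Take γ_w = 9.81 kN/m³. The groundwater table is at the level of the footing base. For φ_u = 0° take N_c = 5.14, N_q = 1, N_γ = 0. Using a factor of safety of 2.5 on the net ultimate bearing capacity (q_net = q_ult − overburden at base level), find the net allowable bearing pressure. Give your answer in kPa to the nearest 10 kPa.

q_all(net) ≈ 190 kPa

Effective surcharge at the founding depth q = γ·D_f = 19.9 × 1.15 = 22.885 kPa.
q_ult = c·N_c + q·N_q
     = 92 × 5.14 + 22.885 × 1
     = 472.88 + 22.885 = 495.76 kPa.
q_net = 495.76 − 22.885 = 472.88 kPa.
q_all(net) = 472.88 / 2.5 = 189.15 kPa.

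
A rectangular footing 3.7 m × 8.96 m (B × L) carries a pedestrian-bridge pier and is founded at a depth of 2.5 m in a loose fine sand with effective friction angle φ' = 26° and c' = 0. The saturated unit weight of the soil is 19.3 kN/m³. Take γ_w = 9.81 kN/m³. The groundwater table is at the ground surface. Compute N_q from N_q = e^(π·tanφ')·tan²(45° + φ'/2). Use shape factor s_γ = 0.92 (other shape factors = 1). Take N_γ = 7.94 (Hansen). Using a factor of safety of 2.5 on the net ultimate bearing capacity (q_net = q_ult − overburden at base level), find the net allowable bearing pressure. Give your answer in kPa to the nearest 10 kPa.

N_q = e^(π·tan26°)·tan²(58°) = 11.85.
With the water table at the surface the whole profile is submerged: γ' = 19.3 − 9.81 = 9.49 kN/m³, so q = γ'·D_f = 23.725 kPa; the same γ' applies in the ½γBN_γ term.
q_ult = q·N_q + 0.5·γ·B·N_γ·s_γ
     = 23.725 × 11.854 + 0.5 × 9.49 × 3.7 × 7.94 × 0.92
     = 281.24 + 128.25 = 409.49 kPa.
q_net = 409.49 − 23.725 = 385.76 kPa.
q_all(net) = 385.76 / 2.5 = 154.31 kPa.

q_all(net) ≈ 150 kPa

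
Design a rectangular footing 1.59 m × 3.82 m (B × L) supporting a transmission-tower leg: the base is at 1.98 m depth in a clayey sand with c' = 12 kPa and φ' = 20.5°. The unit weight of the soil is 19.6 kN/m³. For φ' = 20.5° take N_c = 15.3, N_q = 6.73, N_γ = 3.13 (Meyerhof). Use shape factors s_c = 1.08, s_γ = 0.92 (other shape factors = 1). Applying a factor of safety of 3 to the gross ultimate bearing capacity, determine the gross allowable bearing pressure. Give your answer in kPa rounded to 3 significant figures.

q_all ≈ 168 kPa

Overburden at base level: q = 19.6 × 1.98 = 38.808 kPa.
Cohesion term c·N_c·s_c = 12 × 15.3 × 1.08 = 198.29 kPa; surcharge term q·N_q = 38.808 × 6.73 = 261.18 kPa; self-weight term 0.5·γ·B·N_γ·s_γ = 0.5 × 19.6 × 1.59 × 3.13 × 0.92 = 44.87 kPa.
q_ult = 198.29 + 261.18 + 44.87 = 504.34 kPa.
q_all = q_ult / FS = 504.34 / 3 = 168.11 kPa.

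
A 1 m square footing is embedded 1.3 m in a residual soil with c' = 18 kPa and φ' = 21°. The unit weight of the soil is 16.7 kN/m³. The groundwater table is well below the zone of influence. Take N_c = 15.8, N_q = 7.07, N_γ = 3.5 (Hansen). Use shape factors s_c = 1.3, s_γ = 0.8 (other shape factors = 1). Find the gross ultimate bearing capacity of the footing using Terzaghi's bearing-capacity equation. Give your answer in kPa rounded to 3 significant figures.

q_ult ≈ 547 kPa

Overburden at base level: q = 16.7 × 1.3 = 21.71 kPa.
Cohesion term c·N_c·s_c = 18 × 15.8 × 1.3 = 369.72 kPa; surcharge term q·N_q = 21.71 × 7.07 = 153.49 kPa; self-weight term 0.5·γ·B·N_γ·s_γ = 0.5 × 16.7 × 1 × 3.5 × 0.8 = 23.38 kPa.
q_ult = 369.72 + 153.49 + 23.38 = 546.59 kPa.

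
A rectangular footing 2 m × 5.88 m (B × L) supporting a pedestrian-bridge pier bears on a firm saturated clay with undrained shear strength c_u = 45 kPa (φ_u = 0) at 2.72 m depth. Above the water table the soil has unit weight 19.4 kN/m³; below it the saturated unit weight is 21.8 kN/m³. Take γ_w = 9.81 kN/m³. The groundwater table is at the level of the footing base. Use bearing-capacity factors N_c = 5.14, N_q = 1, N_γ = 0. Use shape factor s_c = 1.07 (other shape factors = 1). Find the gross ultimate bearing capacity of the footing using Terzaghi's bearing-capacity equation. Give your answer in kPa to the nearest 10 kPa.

q_ult ≈ 300 kPa

Overburden at base level: q = 19.4 × 2.72 = 52.768 kPa.
Cohesion term c·N_c·s_c = 45 × 5.14 × 1.07 = 247.49 kPa; surcharge term q·N_q = 52.768 × 1 = 52.768 kPa.
q_ult = 247.49 + 52.768 = 300.26 kPa.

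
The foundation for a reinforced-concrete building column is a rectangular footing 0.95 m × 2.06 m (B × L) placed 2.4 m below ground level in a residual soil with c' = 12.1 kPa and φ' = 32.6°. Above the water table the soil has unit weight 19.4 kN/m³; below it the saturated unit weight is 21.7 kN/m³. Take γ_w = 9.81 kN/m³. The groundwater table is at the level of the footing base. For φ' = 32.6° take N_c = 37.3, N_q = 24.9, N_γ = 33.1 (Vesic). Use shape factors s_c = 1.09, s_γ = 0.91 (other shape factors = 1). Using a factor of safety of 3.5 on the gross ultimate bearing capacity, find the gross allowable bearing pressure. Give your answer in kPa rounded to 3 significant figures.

Overburden at base level: q = 19.4 × 2.4 = 46.56 kPa.
Below the base the soil is submerged, so the ½γBN_γ term uses γ' = 21.7 − 9.81 = 11.89 kN/m³.
Cohesion term c·N_c·s_c = 12.1 × 37.3 × 1.09 = 491.95 kPa; surcharge term q·N_q = 46.56 × 24.9 = 1159.3 kPa; self-weight term 0.5·γ·B·N_γ·s_γ = 0.5 × 11.89 × 0.95 × 33.1 × 0.91 = 170.12 kPa.
q_ult = 491.95 + 1159.3 + 170.12 = 1821.4 kPa.
q_all = 1821.4 / 3.5 = 520.4 kPa.

q_all ≈ 520 kPa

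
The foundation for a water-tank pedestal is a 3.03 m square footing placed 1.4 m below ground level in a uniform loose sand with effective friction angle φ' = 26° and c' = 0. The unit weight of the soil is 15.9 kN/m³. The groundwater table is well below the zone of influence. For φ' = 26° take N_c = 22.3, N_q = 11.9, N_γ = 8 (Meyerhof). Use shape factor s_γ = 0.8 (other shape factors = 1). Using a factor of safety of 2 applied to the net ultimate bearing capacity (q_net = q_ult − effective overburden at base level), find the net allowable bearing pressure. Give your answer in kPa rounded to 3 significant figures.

Effective surcharge at the founding depth q = γ·D_f = 15.9 × 1.4 = 22.26 kPa.
q_ult = q·N_q + 0.5·γ·B·N_γ·s_γ
     = 22.26 × 11.9 + 0.5 × 15.9 × 3.03 × 8 × 0.8
     = 264.89 + 154.17 = 419.06 kPa.
Net ultimate: q_net = 419.06 − 22.26 = 396.8 kPa.
q_all(net) = 396.8 / 2 = 198.4 kPa.

q_all(net) ≈ 198 kPa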